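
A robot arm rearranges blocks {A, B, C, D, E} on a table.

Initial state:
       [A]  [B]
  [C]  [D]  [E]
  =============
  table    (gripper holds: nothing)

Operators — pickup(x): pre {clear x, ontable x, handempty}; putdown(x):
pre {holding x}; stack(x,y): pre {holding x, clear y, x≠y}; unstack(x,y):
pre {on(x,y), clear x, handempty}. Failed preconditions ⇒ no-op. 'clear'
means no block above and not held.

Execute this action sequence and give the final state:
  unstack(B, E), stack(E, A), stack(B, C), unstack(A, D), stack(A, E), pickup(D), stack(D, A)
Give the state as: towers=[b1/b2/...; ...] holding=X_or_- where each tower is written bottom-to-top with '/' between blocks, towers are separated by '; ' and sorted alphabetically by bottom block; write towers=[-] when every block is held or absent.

step 1 (unstack(B, E)): towers=[C; D/A; E] holding=B
step 2 (stack(E, A)) [no-op]: towers=[C; D/A; E] holding=B
step 3 (stack(B, C)): towers=[C/B; D/A; E] holding=-
step 4 (unstack(A, D)): towers=[C/B; D; E] holding=A
step 5 (stack(A, E)): towers=[C/B; D; E/A] holding=-
step 6 (pickup(D)): towers=[C/B; E/A] holding=D
step 7 (stack(D, A)): towers=[C/B; E/A/D] holding=-

towers=[C/B; E/A/D] holding=-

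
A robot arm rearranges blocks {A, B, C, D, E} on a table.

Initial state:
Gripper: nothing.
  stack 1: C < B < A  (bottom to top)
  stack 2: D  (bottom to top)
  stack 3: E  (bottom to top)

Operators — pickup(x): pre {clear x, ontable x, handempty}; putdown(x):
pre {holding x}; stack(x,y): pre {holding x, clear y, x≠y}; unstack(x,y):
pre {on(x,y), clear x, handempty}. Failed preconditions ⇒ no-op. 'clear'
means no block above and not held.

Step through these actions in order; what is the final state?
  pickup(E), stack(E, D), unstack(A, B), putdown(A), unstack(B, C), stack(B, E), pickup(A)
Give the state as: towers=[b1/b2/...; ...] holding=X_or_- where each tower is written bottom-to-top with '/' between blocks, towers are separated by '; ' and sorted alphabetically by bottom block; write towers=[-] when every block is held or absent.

towers=[C; D/E/B] holding=A

step 1 (pickup(E)): towers=[C/B/A; D] holding=E
step 2 (stack(E, D)): towers=[C/B/A; D/E] holding=-
step 3 (unstack(A, B)): towers=[C/B; D/E] holding=A
step 4 (putdown(A)): towers=[A; C/B; D/E] holding=-
step 5 (unstack(B, C)): towers=[A; C; D/E] holding=B
step 6 (stack(B, E)): towers=[A; C; D/E/B] holding=-
step 7 (pickup(A)): towers=[C; D/E/B] holding=A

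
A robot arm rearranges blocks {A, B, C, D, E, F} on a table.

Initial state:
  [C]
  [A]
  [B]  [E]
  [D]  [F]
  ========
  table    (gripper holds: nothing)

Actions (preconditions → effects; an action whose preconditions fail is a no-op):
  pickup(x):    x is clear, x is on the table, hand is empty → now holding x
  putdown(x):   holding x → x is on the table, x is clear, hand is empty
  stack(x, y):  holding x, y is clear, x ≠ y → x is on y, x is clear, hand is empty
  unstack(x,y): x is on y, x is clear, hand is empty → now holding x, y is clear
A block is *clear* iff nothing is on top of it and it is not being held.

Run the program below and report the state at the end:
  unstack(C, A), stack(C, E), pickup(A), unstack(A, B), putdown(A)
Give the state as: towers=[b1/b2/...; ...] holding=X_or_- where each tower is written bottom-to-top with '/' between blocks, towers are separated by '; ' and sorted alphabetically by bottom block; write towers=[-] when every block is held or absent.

towers=[A; D/B; F/E/C] holding=-

step 1 (unstack(C, A)): towers=[D/B/A; F/E] holding=C
step 2 (stack(C, E)): towers=[D/B/A; F/E/C] holding=-
step 3 (pickup(A)) [no-op]: towers=[D/B/A; F/E/C] holding=-
step 4 (unstack(A, B)): towers=[D/B; F/E/C] holding=A
step 5 (putdown(A)): towers=[A; D/B; F/E/C] holding=-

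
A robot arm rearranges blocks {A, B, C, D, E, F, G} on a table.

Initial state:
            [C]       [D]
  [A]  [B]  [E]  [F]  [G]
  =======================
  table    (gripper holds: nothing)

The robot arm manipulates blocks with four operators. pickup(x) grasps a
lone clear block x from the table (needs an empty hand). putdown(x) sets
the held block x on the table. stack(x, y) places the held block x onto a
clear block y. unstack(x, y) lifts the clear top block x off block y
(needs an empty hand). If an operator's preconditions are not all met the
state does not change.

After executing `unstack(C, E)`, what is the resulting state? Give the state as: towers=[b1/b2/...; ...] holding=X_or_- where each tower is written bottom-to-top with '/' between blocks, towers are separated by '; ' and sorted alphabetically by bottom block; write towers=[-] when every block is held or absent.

towers=[A; B; E; F; G/D] holding=C

before: towers=[A; B; E/C; F; G/D] holding=-
pre[unstack(C, E)]: on(C,E) ✓, clear(C) ✓, handempty ✓
all met → apply unstack(C, E)
after:  towers=[A; B; E; F; G/D] holding=C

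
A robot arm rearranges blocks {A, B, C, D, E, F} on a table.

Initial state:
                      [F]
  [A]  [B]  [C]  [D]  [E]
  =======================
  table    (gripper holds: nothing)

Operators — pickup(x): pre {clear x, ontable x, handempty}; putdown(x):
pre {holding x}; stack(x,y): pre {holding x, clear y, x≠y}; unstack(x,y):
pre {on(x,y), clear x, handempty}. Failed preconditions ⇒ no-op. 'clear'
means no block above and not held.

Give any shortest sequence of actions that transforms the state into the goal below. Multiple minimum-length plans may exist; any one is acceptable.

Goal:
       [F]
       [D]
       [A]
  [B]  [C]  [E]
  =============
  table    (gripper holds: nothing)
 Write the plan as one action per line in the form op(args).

pickup(A)
stack(A, C)
pickup(D)
stack(D, A)
unstack(F, E)
stack(F, D)

step 1 (pickup(A)): towers=[B; C; D; E/F] holding=A
step 2 (stack(A, C)): towers=[B; C/A; D; E/F] holding=-
step 3 (pickup(D)): towers=[B; C/A; E/F] holding=D
step 4 (stack(D, A)): towers=[B; C/A/D; E/F] holding=-
step 5 (unstack(F, E)): towers=[B; C/A/D; E] holding=F
step 6 (stack(F, D)): towers=[B; C/A/D/F; E] holding=-
goal check: towers=[B; C/A/D/F; E] holding=- — reached (length 6, optimal by BFS)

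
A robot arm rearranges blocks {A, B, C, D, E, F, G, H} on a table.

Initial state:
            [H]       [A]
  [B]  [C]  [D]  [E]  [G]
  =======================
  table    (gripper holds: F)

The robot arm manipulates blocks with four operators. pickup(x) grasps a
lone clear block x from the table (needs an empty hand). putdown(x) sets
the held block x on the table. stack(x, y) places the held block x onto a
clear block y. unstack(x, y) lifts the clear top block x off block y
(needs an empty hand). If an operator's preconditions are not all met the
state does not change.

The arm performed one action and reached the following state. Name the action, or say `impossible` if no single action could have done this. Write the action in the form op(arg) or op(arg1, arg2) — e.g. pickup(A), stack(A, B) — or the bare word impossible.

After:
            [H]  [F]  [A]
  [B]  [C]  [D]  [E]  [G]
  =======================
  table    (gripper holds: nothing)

target: towers=[B; C; D/H; E/F; G/A] holding=-
        putdown(F) → towers=[B; C; D/H; E; F; G/A] holding=-
       stack(F, A) → towers=[B; C; D/H; E; G/A/F] holding=-
       stack(F, E) → towers=[B; C; D/H; E/F; G/A] holding=-  ← match
       stack(F, H) → towers=[B; C; D/H/F; E; G/A] holding=-
       stack(F, B) → towers=[B/F; C; D/H; E; G/A] holding=-
       stack(F, C) → towers=[B; C/F; D/H; E; G/A] holding=-

stack(F, E)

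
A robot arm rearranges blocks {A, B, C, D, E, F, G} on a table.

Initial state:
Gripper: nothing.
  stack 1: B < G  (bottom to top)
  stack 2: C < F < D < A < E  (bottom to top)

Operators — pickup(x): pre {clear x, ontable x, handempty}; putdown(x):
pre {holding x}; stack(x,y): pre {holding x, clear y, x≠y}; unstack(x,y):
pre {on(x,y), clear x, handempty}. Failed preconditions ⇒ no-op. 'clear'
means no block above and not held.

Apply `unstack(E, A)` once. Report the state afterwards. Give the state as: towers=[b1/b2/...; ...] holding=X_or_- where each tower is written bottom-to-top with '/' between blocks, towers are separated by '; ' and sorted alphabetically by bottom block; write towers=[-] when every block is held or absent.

towers=[B/G; C/F/D/A] holding=E

before: towers=[B/G; C/F/D/A/E] holding=-
pre[unstack(E, A)]: on(E,A) ✓, clear(E) ✓, handempty ✓
all met → apply unstack(E, A)
after:  towers=[B/G; C/F/D/A] holding=E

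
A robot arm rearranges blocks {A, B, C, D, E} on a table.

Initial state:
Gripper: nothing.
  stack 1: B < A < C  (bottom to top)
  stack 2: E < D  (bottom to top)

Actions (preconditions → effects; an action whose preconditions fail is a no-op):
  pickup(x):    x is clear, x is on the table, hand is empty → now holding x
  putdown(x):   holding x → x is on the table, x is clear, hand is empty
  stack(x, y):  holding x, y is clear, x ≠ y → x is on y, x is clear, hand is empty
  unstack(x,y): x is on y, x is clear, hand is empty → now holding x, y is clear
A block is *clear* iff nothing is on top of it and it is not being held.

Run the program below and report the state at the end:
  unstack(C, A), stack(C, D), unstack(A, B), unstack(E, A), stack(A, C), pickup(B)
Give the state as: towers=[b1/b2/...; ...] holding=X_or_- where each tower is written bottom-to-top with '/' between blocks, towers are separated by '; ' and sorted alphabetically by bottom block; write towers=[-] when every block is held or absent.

step 1 (unstack(C, A)): towers=[B/A; E/D] holding=C
step 2 (stack(C, D)): towers=[B/A; E/D/C] holding=-
step 3 (unstack(A, B)): towers=[B; E/D/C] holding=A
step 4 (unstack(E, A)) [no-op]: towers=[B; E/D/C] holding=A
step 5 (stack(A, C)): towers=[B; E/D/C/A] holding=-
step 6 (pickup(B)): towers=[E/D/C/A] holding=B

towers=[E/D/C/A] holding=B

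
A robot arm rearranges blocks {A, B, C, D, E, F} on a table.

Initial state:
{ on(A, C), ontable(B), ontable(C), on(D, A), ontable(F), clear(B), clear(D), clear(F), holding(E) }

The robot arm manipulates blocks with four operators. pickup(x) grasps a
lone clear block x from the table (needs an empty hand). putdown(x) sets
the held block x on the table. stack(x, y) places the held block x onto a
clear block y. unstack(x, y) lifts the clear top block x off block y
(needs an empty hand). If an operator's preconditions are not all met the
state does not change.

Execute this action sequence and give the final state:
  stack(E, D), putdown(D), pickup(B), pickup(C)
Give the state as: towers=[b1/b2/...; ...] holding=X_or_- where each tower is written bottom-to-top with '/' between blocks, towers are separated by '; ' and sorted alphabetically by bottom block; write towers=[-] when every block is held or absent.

towers=[C/A/D/E; F] holding=B

step 1 (stack(E, D)): towers=[B; C/A/D/E; F] holding=-
step 2 (putdown(D)) [no-op]: towers=[B; C/A/D/E; F] holding=-
step 3 (pickup(B)): towers=[C/A/D/E; F] holding=B
step 4 (pickup(C)) [no-op]: towers=[C/A/D/E; F] holding=B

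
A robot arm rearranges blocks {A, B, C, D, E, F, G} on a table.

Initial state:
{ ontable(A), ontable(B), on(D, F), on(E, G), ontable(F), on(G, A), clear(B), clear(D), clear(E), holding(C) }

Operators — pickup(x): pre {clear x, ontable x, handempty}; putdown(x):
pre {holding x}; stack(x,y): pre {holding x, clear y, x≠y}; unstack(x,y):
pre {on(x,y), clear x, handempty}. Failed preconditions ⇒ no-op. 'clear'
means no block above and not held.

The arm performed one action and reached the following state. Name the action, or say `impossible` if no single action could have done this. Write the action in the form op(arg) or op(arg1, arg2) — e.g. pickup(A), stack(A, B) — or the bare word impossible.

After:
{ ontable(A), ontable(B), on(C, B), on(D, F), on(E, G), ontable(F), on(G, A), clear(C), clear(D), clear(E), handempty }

stack(C, B)

target: towers=[A/G/E; B/C; F/D] holding=-
        putdown(C) → towers=[A/G/E; B; C; F/D] holding=-
       stack(C, B) → towers=[A/G/E; B/C; F/D] holding=-  ← match
       stack(C, D) → towers=[A/G/E; B; F/D/C] holding=-
       stack(C, E) → towers=[A/G/E/C; B; F/D] holding=-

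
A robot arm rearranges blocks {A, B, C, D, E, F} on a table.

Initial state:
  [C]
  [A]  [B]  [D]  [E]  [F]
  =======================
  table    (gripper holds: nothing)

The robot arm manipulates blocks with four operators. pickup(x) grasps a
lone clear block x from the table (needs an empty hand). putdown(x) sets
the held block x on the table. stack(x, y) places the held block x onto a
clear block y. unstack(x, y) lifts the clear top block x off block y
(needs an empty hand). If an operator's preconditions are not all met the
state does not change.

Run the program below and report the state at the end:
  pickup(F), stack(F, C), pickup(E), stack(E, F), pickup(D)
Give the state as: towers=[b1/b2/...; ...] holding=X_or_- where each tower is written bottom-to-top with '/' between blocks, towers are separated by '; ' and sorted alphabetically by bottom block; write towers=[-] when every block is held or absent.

step 1 (pickup(F)): towers=[A/C; B; D; E] holding=F
step 2 (stack(F, C)): towers=[A/C/F; B; D; E] holding=-
step 3 (pickup(E)): towers=[A/C/F; B; D] holding=E
step 4 (stack(E, F)): towers=[A/C/F/E; B; D] holding=-
step 5 (pickup(D)): towers=[A/C/F/E; B] holding=D

towers=[A/C/F/E; B] holding=D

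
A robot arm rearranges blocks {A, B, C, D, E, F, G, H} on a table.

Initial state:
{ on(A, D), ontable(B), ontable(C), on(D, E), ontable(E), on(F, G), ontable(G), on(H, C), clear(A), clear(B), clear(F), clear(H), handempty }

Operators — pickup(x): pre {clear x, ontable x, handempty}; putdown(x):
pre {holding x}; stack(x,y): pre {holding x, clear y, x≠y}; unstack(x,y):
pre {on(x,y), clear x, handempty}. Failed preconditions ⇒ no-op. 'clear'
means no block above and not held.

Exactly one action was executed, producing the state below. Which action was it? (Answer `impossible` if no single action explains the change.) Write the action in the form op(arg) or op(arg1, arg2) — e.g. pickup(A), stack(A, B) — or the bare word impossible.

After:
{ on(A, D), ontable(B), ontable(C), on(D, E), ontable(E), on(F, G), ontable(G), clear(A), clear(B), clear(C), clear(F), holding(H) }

target: towers=[B; C; E/D/A; G/F] holding=H
     unstack(A, D) → towers=[B; C/H; E/D; G/F] holding=A
     unstack(H, C) → towers=[B; C; E/D/A; G/F] holding=H  ← match
         pickup(B) → towers=[C/H; E/D/A; G/F] holding=B
     unstack(F, G) → towers=[B; C/H; E/D/A; G] holding=F

unstack(H, C)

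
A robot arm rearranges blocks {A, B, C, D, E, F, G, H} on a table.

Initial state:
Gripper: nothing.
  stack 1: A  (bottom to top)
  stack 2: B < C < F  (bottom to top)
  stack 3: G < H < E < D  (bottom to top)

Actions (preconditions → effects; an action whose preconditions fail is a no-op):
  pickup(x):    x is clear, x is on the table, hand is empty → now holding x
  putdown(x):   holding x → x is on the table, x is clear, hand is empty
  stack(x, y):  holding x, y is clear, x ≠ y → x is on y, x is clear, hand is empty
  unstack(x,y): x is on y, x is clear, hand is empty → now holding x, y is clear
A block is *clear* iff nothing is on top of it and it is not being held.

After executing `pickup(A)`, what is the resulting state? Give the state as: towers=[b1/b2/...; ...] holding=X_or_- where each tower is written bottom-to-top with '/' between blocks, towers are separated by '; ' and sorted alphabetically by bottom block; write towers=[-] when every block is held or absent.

before: towers=[A; B/C/F; G/H/E/D] holding=-
pre[pickup(A)]: clear(A) yes, ontable(A) yes, handempty yes
all met → apply pickup(A)
after:  towers=[B/C/F; G/H/E/D] holding=A

towers=[B/C/F; G/H/E/D] holding=A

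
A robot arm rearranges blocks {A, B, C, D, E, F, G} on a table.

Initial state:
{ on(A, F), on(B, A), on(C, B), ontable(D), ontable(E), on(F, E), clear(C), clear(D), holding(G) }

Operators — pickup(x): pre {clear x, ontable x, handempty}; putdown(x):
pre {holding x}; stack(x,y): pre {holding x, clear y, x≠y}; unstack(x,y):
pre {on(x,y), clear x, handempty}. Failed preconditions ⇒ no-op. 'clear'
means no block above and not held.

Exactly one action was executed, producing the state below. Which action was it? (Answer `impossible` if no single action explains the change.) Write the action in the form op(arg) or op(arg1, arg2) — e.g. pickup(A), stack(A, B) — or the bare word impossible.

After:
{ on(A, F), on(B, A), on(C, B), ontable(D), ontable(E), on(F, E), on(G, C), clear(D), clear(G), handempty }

stack(G, C)

target: towers=[D; E/F/A/B/C/G] holding=-
        putdown(G) → towers=[D; E/F/A/B/C; G] holding=-
       stack(G, D) → towers=[D/G; E/F/A/B/C] holding=-
       stack(G, C) → towers=[D; E/F/A/B/C/G] holding=-  ← match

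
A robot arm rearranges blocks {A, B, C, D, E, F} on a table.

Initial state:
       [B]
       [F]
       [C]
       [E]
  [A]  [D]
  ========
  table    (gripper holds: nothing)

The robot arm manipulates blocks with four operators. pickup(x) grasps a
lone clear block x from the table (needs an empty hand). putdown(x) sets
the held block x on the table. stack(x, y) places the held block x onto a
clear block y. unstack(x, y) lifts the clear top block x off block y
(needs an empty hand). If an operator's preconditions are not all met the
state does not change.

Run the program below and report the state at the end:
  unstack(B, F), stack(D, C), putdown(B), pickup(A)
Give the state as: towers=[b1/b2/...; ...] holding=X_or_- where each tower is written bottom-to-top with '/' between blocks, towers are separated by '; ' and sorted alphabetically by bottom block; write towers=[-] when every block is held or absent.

towers=[B; D/E/C/F] holding=A

step 1 (unstack(B, F)): towers=[A; D/E/C/F] holding=B
step 2 (stack(D, C)) [no-op]: towers=[A; D/E/C/F] holding=B
step 3 (putdown(B)): towers=[A; B; D/E/C/F] holding=-
step 4 (pickup(A)): towers=[B; D/E/C/F] holding=A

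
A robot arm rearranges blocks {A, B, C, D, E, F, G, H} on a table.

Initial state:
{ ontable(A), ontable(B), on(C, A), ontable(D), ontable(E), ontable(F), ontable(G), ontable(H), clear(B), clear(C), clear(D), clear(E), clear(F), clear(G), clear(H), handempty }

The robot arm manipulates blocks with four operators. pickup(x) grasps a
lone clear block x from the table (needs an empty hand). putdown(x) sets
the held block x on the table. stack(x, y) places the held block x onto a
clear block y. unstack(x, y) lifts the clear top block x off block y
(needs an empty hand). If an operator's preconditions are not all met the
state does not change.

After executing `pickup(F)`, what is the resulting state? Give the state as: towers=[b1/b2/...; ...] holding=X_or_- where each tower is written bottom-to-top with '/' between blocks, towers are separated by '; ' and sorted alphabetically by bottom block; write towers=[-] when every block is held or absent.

towers=[A/C; B; D; E; G; H] holding=F

before: towers=[A/C; B; D; E; F; G; H] holding=-
pre[pickup(F)]: clear(F) ✓, ontable(F) ✓, handempty ✓
all met → apply pickup(F)
after:  towers=[A/C; B; D; E; G; H] holding=F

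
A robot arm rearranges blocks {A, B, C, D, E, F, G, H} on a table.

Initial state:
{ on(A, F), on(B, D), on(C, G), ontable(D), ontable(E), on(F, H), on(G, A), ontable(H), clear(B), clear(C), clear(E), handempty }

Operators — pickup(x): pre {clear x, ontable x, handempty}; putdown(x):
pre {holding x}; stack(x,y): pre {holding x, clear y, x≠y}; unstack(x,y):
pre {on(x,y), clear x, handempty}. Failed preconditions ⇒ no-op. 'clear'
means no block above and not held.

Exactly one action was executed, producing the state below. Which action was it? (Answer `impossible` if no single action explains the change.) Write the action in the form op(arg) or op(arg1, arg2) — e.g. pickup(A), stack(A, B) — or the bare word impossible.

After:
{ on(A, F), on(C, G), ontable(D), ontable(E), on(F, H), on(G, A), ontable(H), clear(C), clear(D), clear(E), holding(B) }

unstack(B, D)

target: towers=[D; E; H/F/A/G/C] holding=B
         pickup(E) → towers=[D/B; H/F/A/G/C] holding=E
     unstack(B, D) → towers=[D; E; H/F/A/G/C] holding=B  ← match
     unstack(C, G) → towers=[D/B; E; H/F/A/G] holding=C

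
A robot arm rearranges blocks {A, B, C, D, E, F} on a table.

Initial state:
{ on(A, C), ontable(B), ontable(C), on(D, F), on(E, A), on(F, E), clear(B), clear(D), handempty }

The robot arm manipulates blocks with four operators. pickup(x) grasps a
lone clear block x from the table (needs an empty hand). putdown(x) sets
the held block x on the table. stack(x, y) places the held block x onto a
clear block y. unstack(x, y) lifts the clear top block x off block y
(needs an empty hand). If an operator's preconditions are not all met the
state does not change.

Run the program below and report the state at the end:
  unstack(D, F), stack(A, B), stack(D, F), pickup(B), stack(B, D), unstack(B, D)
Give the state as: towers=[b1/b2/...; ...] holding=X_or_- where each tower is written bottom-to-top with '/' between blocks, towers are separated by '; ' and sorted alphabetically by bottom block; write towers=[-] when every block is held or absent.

step 1 (unstack(D, F)): towers=[B; C/A/E/F] holding=D
step 2 (stack(A, B)) [no-op]: towers=[B; C/A/E/F] holding=D
step 3 (stack(D, F)): towers=[B; C/A/E/F/D] holding=-
step 4 (pickup(B)): towers=[C/A/E/F/D] holding=B
step 5 (stack(B, D)): towers=[C/A/E/F/D/B] holding=-
step 6 (unstack(B, D)): towers=[C/A/E/F/D] holding=B

towers=[C/A/E/F/D] holding=B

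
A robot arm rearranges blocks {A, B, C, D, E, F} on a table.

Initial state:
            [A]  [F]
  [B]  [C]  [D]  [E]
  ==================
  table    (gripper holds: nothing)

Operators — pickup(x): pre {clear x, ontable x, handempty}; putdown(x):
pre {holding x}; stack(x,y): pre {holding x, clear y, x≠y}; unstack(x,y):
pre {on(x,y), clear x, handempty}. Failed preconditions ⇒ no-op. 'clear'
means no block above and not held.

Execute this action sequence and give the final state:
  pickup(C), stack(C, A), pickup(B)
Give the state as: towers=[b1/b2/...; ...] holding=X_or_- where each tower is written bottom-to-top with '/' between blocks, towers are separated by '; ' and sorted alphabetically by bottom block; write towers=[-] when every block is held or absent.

towers=[D/A/C; E/F] holding=B

step 1 (pickup(C)): towers=[B; D/A; E/F] holding=C
step 2 (stack(C, A)): towers=[B; D/A/C; E/F] holding=-
step 3 (pickup(B)): towers=[D/A/C; E/F] holding=B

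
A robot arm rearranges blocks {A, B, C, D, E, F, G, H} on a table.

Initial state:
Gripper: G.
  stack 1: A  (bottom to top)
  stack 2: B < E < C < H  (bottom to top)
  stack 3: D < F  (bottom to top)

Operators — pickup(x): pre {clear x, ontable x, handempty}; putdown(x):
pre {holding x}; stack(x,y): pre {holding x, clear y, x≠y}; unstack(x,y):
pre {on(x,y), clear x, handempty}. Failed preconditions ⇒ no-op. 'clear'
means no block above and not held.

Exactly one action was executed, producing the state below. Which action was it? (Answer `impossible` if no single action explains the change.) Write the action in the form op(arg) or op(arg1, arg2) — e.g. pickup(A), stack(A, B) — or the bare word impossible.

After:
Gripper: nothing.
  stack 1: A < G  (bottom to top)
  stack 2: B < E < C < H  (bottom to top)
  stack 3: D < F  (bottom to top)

stack(G, A)

target: towers=[A/G; B/E/C/H; D/F] holding=-
        putdown(G) → towers=[A; B/E/C/H; D/F; G] holding=-
       stack(G, A) → towers=[A/G; B/E/C/H; D/F] holding=-  ← match
       stack(G, H) → towers=[A; B/E/C/H/G; D/F] holding=-
       stack(G, F) → towers=[A; B/E/C/H; D/F/G] holding=-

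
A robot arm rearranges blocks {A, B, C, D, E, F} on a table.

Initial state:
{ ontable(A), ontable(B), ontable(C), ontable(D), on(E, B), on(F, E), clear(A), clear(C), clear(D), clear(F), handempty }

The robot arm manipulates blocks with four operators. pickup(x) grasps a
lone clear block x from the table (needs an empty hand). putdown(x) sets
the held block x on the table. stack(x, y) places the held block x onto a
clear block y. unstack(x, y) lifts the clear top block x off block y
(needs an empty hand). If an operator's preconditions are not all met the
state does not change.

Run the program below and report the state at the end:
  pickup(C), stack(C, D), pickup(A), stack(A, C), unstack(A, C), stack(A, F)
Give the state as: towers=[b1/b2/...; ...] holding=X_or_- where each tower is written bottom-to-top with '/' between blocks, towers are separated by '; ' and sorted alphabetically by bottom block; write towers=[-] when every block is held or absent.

step 1 (pickup(C)): towers=[A; B/E/F; D] holding=C
step 2 (stack(C, D)): towers=[A; B/E/F; D/C] holding=-
step 3 (pickup(A)): towers=[B/E/F; D/C] holding=A
step 4 (stack(A, C)): towers=[B/E/F; D/C/A] holding=-
step 5 (unstack(A, C)): towers=[B/E/F; D/C] holding=A
step 6 (stack(A, F)): towers=[B/E/F/A; D/C] holding=-

towers=[B/E/F/A; D/C] holding=-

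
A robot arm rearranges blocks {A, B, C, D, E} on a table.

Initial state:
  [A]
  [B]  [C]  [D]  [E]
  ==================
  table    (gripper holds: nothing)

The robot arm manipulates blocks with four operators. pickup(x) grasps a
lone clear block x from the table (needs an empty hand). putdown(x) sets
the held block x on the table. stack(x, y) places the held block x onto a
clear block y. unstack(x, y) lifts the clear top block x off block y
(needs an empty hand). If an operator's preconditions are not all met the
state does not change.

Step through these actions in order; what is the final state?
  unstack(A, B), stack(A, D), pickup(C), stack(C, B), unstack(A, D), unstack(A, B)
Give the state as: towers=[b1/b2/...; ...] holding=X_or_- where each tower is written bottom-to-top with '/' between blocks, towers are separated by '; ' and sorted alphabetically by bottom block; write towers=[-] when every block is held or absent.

towers=[B/C; D; E] holding=A

step 1 (unstack(A, B)): towers=[B; C; D; E] holding=A
step 2 (stack(A, D)): towers=[B; C; D/A; E] holding=-
step 3 (pickup(C)): towers=[B; D/A; E] holding=C
step 4 (stack(C, B)): towers=[B/C; D/A; E] holding=-
step 5 (unstack(A, D)): towers=[B/C; D; E] holding=A
step 6 (unstack(A, B)) [no-op]: towers=[B/C; D; E] holding=A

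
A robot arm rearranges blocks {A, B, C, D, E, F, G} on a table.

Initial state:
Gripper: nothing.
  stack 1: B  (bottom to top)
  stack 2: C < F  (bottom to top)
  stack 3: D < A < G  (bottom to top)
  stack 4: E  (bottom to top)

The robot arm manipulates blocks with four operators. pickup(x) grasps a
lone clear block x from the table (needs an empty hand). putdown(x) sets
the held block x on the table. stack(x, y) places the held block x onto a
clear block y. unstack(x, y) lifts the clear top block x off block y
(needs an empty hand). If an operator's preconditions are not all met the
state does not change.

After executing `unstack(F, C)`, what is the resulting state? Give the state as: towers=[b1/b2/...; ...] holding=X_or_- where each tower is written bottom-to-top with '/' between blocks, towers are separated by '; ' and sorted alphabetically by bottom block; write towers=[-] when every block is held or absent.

towers=[B; C; D/A/G; E] holding=F

before: towers=[B; C/F; D/A/G; E] holding=-
pre[unstack(F, C)]: on(F,C) ✓, clear(F) ✓, handempty ✓
all met → apply unstack(F, C)
after:  towers=[B; C; D/A/G; E] holding=F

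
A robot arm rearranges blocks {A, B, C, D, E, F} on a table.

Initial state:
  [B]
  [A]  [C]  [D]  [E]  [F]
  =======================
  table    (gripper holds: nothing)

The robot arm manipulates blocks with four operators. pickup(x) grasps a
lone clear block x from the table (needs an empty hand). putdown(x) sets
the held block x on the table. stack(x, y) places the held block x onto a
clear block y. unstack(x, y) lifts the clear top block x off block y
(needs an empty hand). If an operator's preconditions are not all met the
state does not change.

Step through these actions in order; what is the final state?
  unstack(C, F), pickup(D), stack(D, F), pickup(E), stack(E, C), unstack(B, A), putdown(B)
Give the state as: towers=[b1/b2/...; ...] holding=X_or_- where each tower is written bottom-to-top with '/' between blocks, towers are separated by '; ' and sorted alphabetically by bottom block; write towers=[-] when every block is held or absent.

towers=[A; B; C/E; F/D] holding=-

step 1 (unstack(C, F)) [no-op]: towers=[A/B; C; D; E; F] holding=-
step 2 (pickup(D)): towers=[A/B; C; E; F] holding=D
step 3 (stack(D, F)): towers=[A/B; C; E; F/D] holding=-
step 4 (pickup(E)): towers=[A/B; C; F/D] holding=E
step 5 (stack(E, C)): towers=[A/B; C/E; F/D] holding=-
step 6 (unstack(B, A)): towers=[A; C/E; F/D] holding=B
step 7 (putdown(B)): towers=[A; B; C/E; F/D] holding=-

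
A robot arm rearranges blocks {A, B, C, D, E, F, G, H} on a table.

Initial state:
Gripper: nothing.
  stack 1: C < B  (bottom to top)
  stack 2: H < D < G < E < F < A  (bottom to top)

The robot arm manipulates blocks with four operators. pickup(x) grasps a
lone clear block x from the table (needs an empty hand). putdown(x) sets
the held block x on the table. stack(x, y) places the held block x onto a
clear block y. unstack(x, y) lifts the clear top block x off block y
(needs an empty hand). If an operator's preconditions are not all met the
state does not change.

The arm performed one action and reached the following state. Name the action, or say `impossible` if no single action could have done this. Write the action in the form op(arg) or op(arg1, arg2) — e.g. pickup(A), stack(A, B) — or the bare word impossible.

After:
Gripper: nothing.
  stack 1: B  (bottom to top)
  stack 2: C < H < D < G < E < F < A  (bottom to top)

target: towers=[B; C/H/D/G/E/F/A] holding=-
     unstack(A, F) → towers=[C/B; H/D/G/E/F] holding=A
     unstack(B, C) → towers=[C; H/D/G/E/F/A] holding=B
none of the 2 applicable actions match → impossible

impossible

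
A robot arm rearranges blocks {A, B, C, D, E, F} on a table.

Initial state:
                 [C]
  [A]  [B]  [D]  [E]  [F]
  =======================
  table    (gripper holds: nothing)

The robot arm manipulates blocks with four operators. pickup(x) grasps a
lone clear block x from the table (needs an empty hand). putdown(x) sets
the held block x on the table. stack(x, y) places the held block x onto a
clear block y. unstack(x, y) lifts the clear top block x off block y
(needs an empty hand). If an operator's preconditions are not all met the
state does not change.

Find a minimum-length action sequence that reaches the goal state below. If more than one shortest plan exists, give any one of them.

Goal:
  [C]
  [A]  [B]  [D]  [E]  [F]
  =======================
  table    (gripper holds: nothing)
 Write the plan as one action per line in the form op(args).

unstack(C, E)
stack(C, A)

step 1 (unstack(C, E)): towers=[A; B; D; E; F] holding=C
step 2 (stack(C, A)): towers=[A/C; B; D; E; F] holding=-
goal check: towers=[A/C; B; D; E; F] holding=- — reached (length 2, optimal by BFS)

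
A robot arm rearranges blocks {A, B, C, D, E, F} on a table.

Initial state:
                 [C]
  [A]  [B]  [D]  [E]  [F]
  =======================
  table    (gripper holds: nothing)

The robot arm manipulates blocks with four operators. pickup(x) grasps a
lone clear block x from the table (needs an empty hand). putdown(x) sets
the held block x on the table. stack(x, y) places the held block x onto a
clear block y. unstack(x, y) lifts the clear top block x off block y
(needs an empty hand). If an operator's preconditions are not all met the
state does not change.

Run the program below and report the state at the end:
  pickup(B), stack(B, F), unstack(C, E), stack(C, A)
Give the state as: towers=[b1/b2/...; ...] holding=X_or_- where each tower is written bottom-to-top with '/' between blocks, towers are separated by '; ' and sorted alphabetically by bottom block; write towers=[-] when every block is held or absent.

towers=[A/C; D; E; F/B] holding=-

step 1 (pickup(B)): towers=[A; D; E/C; F] holding=B
step 2 (stack(B, F)): towers=[A; D; E/C; F/B] holding=-
step 3 (unstack(C, E)): towers=[A; D; E; F/B] holding=C
step 4 (stack(C, A)): towers=[A/C; D; E; F/B] holding=-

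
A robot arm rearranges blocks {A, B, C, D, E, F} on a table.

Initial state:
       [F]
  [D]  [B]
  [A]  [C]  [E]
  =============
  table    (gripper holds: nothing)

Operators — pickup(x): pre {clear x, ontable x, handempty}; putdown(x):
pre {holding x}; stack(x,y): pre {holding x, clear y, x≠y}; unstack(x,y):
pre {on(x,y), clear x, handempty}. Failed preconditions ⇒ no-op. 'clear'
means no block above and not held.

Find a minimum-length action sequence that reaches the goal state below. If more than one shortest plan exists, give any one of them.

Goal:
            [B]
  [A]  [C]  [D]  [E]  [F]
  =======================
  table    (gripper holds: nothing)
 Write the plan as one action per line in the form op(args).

step 1 (unstack(F, B)): towers=[A/D; C/B; E] holding=F
step 2 (putdown(F)): towers=[A/D; C/B; E; F] holding=-
step 3 (unstack(D, A)): towers=[A; C/B; E; F] holding=D
step 4 (putdown(D)): towers=[A; C/B; D; E; F] holding=-
step 5 (unstack(B, C)): towers=[A; C; D; E; F] holding=B
step 6 (stack(B, D)): towers=[A; C; D/B; E; F] holding=-
goal check: towers=[A; C; D/B; E; F] holding=- — reached (length 6, optimal by BFS)

unstack(F, B)
putdown(F)
unstack(D, A)
putdown(D)
unstack(B, C)
stack(B, D)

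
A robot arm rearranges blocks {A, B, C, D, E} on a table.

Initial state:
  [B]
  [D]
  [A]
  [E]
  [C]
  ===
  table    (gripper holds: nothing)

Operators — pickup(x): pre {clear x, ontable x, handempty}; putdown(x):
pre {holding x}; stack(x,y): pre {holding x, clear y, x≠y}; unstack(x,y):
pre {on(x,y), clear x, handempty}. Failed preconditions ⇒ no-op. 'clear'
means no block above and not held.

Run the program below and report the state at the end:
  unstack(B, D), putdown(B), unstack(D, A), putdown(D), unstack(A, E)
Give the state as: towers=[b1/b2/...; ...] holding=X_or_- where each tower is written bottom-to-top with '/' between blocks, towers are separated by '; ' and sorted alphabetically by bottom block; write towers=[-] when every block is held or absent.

towers=[B; C/E; D] holding=A

step 1 (unstack(B, D)): towers=[C/E/A/D] holding=B
step 2 (putdown(B)): towers=[B; C/E/A/D] holding=-
step 3 (unstack(D, A)): towers=[B; C/E/A] holding=D
step 4 (putdown(D)): towers=[B; C/E/A; D] holding=-
step 5 (unstack(A, E)): towers=[B; C/E; D] holding=A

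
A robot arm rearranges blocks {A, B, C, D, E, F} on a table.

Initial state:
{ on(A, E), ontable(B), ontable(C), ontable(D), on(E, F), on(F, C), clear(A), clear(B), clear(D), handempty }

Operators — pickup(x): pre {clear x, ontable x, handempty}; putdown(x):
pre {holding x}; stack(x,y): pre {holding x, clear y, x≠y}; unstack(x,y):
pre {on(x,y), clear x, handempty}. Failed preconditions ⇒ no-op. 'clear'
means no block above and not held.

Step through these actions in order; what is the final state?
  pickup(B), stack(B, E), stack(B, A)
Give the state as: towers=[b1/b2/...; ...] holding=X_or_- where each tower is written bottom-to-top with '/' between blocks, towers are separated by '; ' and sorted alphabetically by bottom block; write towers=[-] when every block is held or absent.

towers=[C/F/E/A/B; D] holding=-

step 1 (pickup(B)): towers=[C/F/E/A; D] holding=B
step 2 (stack(B, E)) [no-op]: towers=[C/F/E/A; D] holding=B
step 3 (stack(B, A)): towers=[C/F/E/A/B; D] holding=-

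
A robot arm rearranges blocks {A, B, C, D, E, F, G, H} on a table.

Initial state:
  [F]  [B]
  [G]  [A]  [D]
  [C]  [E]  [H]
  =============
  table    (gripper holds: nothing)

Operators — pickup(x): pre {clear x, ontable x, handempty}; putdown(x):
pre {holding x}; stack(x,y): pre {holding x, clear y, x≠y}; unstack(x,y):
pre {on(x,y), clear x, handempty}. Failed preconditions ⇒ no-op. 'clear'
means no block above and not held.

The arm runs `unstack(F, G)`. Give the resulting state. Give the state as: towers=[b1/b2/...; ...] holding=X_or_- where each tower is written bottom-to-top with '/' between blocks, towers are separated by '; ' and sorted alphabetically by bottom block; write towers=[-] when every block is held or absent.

before: towers=[C/G/F; E/A/B; H/D] holding=-
pre[unstack(F, G)]: on(F,G) ok, clear(F) ok, handempty ok
all met → apply unstack(F, G)
after:  towers=[C/G; E/A/B; H/D] holding=F

towers=[C/G; E/A/B; H/D] holding=F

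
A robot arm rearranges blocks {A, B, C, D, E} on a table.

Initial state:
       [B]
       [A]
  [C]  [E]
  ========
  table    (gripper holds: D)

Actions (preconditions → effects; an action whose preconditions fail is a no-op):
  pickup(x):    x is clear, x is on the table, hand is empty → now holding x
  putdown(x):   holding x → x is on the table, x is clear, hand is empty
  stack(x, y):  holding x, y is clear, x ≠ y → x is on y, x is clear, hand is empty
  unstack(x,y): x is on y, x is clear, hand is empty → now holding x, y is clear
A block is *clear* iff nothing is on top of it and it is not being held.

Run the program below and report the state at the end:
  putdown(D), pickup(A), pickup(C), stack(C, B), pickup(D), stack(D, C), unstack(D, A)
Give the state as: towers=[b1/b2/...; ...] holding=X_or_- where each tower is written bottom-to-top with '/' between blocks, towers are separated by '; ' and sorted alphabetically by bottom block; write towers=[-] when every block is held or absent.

towers=[E/A/B/C/D] holding=-

step 1 (putdown(D)): towers=[C; D; E/A/B] holding=-
step 2 (pickup(A)) [no-op]: towers=[C; D; E/A/B] holding=-
step 3 (pickup(C)): towers=[D; E/A/B] holding=C
step 4 (stack(C, B)): towers=[D; E/A/B/C] holding=-
step 5 (pickup(D)): towers=[E/A/B/C] holding=D
step 6 (stack(D, C)): towers=[E/A/B/C/D] holding=-
step 7 (unstack(D, A)) [no-op]: towers=[E/A/B/C/D] holding=-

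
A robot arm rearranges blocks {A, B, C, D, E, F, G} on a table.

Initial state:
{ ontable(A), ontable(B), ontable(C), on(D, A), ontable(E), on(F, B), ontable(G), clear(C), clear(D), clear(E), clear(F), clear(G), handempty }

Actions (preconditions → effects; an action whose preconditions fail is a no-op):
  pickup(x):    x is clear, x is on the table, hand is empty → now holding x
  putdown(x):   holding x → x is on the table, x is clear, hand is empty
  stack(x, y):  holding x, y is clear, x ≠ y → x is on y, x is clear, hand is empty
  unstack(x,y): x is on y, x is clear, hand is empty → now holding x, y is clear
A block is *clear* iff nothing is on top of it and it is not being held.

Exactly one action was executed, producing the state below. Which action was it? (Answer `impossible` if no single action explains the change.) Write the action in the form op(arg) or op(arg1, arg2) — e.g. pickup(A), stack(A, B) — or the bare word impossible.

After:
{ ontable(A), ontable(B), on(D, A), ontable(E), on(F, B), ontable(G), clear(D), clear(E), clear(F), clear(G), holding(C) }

pickup(C)

target: towers=[A/D; B/F; E; G] holding=C
     unstack(F, B) → towers=[A/D; B; C; E; G] holding=F
         pickup(G) → towers=[A/D; B/F; C; E] holding=G
     unstack(D, A) → towers=[A; B/F; C; E; G] holding=D
         pickup(E) → towers=[A/D; B/F; C; G] holding=E
         pickup(C) → towers=[A/D; B/F; E; G] holding=C  ← match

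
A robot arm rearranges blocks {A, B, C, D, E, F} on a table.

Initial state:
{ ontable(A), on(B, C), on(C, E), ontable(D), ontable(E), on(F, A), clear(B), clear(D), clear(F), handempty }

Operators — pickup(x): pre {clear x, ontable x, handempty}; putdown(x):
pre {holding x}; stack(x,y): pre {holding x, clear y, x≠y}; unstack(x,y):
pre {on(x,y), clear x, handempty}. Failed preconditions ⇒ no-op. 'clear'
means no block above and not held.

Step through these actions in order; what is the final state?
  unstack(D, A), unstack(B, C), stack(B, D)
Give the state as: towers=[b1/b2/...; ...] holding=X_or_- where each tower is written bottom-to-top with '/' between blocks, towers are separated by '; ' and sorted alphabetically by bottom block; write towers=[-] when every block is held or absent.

step 1 (unstack(D, A)) [no-op]: towers=[A/F; D; E/C/B] holding=-
step 2 (unstack(B, C)): towers=[A/F; D; E/C] holding=B
step 3 (stack(B, D)): towers=[A/F; D/B; E/C] holding=-

towers=[A/F; D/B; E/C] holding=-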